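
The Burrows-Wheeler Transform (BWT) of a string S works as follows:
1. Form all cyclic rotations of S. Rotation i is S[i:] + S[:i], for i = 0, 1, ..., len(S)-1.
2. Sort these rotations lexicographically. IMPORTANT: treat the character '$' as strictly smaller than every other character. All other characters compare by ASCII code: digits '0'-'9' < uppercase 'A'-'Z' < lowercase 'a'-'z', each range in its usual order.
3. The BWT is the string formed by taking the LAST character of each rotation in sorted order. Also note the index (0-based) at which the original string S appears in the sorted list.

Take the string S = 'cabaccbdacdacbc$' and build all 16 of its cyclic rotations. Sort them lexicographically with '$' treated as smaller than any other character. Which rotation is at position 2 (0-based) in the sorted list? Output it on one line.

Answer: acbc$cabaccbdacd

Derivation:
All 16 rotations (rotation i = S[i:]+S[:i]):
  rot[0] = cabaccbdacdacbc$
  rot[1] = abaccbdacdacbc$c
  rot[2] = baccbdacdacbc$ca
  rot[3] = accbdacdacbc$cab
  rot[4] = ccbdacdacbc$caba
  rot[5] = cbdacdacbc$cabac
  rot[6] = bdacdacbc$cabacc
  rot[7] = dacdacbc$cabaccb
  rot[8] = acdacbc$cabaccbd
  rot[9] = cdacbc$cabaccbda
  rot[10] = dacbc$cabaccbdac
  rot[11] = acbc$cabaccbdacd
  rot[12] = cbc$cabaccbdacda
  rot[13] = bc$cabaccbdacdac
  rot[14] = c$cabaccbdacdacb
  rot[15] = $cabaccbdacdacbc
Sorted (with $ < everything):
  sorted[0] = $cabaccbdacdacbc
  sorted[1] = abaccbdacdacbc$c
  sorted[2] = acbc$cabaccbdacd
  sorted[3] = accbdacdacbc$cab
  sorted[4] = acdacbc$cabaccbd
  sorted[5] = baccbdacdacbc$ca
  sorted[6] = bc$cabaccbdacdac
  sorted[7] = bdacdacbc$cabacc
  sorted[8] = c$cabaccbdacdacb
  sorted[9] = cabaccbdacdacbc$
  sorted[10] = cbc$cabaccbdacda
  sorted[11] = cbdacdacbc$cabac
  sorted[12] = ccbdacdacbc$caba
  sorted[13] = cdacbc$cabaccbda
  sorted[14] = dacbc$cabaccbdac
  sorted[15] = dacdacbc$cabaccb
sorted[2] = acbc$cabaccbdacd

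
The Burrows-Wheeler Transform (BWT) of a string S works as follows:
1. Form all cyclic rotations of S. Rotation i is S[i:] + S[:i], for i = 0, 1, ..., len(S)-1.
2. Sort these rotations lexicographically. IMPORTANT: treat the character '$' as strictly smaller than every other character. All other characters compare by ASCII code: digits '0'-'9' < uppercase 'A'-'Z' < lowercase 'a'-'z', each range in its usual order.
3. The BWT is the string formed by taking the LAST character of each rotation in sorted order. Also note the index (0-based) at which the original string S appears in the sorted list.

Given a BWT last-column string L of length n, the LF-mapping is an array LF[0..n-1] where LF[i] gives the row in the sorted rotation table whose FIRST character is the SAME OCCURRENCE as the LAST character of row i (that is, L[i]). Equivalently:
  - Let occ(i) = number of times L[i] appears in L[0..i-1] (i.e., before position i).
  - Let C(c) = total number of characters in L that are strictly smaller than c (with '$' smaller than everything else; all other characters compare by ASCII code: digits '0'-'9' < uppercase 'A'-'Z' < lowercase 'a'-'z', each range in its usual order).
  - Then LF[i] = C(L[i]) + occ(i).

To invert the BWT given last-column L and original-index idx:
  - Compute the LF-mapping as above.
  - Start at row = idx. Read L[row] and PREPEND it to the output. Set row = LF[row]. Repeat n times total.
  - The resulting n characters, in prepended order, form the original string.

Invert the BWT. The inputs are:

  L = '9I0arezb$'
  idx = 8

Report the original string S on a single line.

LF mapping: 2 3 1 4 7 6 8 5 0
Walk LF starting at row 8, prepending L[row]:
  step 1: row=8, L[8]='$', prepend. Next row=LF[8]=0
  step 2: row=0, L[0]='9', prepend. Next row=LF[0]=2
  step 3: row=2, L[2]='0', prepend. Next row=LF[2]=1
  step 4: row=1, L[1]='I', prepend. Next row=LF[1]=3
  step 5: row=3, L[3]='a', prepend. Next row=LF[3]=4
  step 6: row=4, L[4]='r', prepend. Next row=LF[4]=7
  step 7: row=7, L[7]='b', prepend. Next row=LF[7]=5
  step 8: row=5, L[5]='e', prepend. Next row=LF[5]=6
  step 9: row=6, L[6]='z', prepend. Next row=LF[6]=8
Reversed output: zebraI09$

Answer: zebraI09$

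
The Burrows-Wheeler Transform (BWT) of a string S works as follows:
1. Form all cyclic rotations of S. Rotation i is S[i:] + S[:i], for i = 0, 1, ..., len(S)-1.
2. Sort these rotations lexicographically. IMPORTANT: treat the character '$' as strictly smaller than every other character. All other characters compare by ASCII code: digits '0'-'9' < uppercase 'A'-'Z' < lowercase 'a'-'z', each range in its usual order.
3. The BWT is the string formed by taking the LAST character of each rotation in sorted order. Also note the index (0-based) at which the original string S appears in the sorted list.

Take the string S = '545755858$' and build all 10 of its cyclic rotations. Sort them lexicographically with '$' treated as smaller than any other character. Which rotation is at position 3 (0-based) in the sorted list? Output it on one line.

Answer: 55858$5457

Derivation:
All 10 rotations (rotation i = S[i:]+S[:i]):
  rot[0] = 545755858$
  rot[1] = 45755858$5
  rot[2] = 5755858$54
  rot[3] = 755858$545
  rot[4] = 55858$5457
  rot[5] = 5858$54575
  rot[6] = 858$545755
  rot[7] = 58$5457558
  rot[8] = 8$54575585
  rot[9] = $545755858
Sorted (with $ < everything):
  sorted[0] = $545755858
  sorted[1] = 45755858$5
  sorted[2] = 545755858$
  sorted[3] = 55858$5457
  sorted[4] = 5755858$54
  sorted[5] = 58$5457558
  sorted[6] = 5858$54575
  sorted[7] = 755858$545
  sorted[8] = 8$54575585
  sorted[9] = 858$545755
sorted[3] = 55858$5457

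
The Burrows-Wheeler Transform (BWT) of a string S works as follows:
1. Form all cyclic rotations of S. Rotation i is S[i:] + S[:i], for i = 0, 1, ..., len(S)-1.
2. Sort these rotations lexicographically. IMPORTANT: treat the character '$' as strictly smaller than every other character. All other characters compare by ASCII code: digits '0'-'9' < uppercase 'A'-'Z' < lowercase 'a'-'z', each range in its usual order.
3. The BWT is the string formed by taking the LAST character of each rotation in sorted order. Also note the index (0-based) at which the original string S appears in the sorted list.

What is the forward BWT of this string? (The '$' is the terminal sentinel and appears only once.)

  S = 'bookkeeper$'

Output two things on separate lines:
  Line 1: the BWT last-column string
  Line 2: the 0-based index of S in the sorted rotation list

Answer: r$kepkoobee
1

Derivation:
All 11 rotations (rotation i = S[i:]+S[:i]):
  rot[0] = bookkeeper$
  rot[1] = ookkeeper$b
  rot[2] = okkeeper$bo
  rot[3] = kkeeper$boo
  rot[4] = keeper$book
  rot[5] = eeper$bookk
  rot[6] = eper$bookke
  rot[7] = per$bookkee
  rot[8] = er$bookkeep
  rot[9] = r$bookkeepe
  rot[10] = $bookkeeper
Sorted (with $ < everything):
  sorted[0] = $bookkeeper  (last char: 'r')
  sorted[1] = bookkeeper$  (last char: '$')
  sorted[2] = eeper$bookk  (last char: 'k')
  sorted[3] = eper$bookke  (last char: 'e')
  sorted[4] = er$bookkeep  (last char: 'p')
  sorted[5] = keeper$book  (last char: 'k')
  sorted[6] = kkeeper$boo  (last char: 'o')
  sorted[7] = okkeeper$bo  (last char: 'o')
  sorted[8] = ookkeeper$b  (last char: 'b')
  sorted[9] = per$bookkee  (last char: 'e')
  sorted[10] = r$bookkeepe  (last char: 'e')
Last column: r$kepkoobee
Original string S is at sorted index 1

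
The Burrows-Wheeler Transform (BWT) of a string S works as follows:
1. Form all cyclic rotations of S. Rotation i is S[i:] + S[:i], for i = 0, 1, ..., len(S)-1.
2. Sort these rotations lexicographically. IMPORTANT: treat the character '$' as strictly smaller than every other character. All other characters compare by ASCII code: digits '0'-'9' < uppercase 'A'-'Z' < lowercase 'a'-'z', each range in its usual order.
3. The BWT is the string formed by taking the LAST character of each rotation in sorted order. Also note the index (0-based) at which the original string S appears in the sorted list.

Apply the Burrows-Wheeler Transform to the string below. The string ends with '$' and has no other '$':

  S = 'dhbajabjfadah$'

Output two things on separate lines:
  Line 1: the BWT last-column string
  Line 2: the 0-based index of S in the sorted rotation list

Answer: hjfdbhaa$jadab
8

Derivation:
All 14 rotations (rotation i = S[i:]+S[:i]):
  rot[0] = dhbajabjfadah$
  rot[1] = hbajabjfadah$d
  rot[2] = bajabjfadah$dh
  rot[3] = ajabjfadah$dhb
  rot[4] = jabjfadah$dhba
  rot[5] = abjfadah$dhbaj
  rot[6] = bjfadah$dhbaja
  rot[7] = jfadah$dhbajab
  rot[8] = fadah$dhbajabj
  rot[9] = adah$dhbajabjf
  rot[10] = dah$dhbajabjfa
  rot[11] = ah$dhbajabjfad
  rot[12] = h$dhbajabjfada
  rot[13] = $dhbajabjfadah
Sorted (with $ < everything):
  sorted[0] = $dhbajabjfadah  (last char: 'h')
  sorted[1] = abjfadah$dhbaj  (last char: 'j')
  sorted[2] = adah$dhbajabjf  (last char: 'f')
  sorted[3] = ah$dhbajabjfad  (last char: 'd')
  sorted[4] = ajabjfadah$dhb  (last char: 'b')
  sorted[5] = bajabjfadah$dh  (last char: 'h')
  sorted[6] = bjfadah$dhbaja  (last char: 'a')
  sorted[7] = dah$dhbajabjfa  (last char: 'a')
  sorted[8] = dhbajabjfadah$  (last char: '$')
  sorted[9] = fadah$dhbajabj  (last char: 'j')
  sorted[10] = h$dhbajabjfada  (last char: 'a')
  sorted[11] = hbajabjfadah$d  (last char: 'd')
  sorted[12] = jabjfadah$dhba  (last char: 'a')
  sorted[13] = jfadah$dhbajab  (last char: 'b')
Last column: hjfdbhaa$jadab
Original string S is at sorted index 8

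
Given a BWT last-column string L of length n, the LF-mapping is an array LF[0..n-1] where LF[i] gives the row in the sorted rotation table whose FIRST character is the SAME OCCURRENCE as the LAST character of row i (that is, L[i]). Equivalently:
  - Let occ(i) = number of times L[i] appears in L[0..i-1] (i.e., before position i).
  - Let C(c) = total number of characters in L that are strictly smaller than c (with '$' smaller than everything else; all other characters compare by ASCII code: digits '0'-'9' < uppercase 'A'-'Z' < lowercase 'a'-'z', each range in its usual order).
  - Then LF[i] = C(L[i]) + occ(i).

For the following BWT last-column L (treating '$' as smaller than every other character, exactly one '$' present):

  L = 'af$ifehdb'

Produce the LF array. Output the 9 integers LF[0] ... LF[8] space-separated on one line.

Answer: 1 5 0 8 6 4 7 3 2

Derivation:
Char counts: '$':1, 'a':1, 'b':1, 'd':1, 'e':1, 'f':2, 'h':1, 'i':1
C (first-col start): C('$')=0, C('a')=1, C('b')=2, C('d')=3, C('e')=4, C('f')=5, C('h')=7, C('i')=8
L[0]='a': occ=0, LF[0]=C('a')+0=1+0=1
L[1]='f': occ=0, LF[1]=C('f')+0=5+0=5
L[2]='$': occ=0, LF[2]=C('$')+0=0+0=0
L[3]='i': occ=0, LF[3]=C('i')+0=8+0=8
L[4]='f': occ=1, LF[4]=C('f')+1=5+1=6
L[5]='e': occ=0, LF[5]=C('e')+0=4+0=4
L[6]='h': occ=0, LF[6]=C('h')+0=7+0=7
L[7]='d': occ=0, LF[7]=C('d')+0=3+0=3
L[8]='b': occ=0, LF[8]=C('b')+0=2+0=2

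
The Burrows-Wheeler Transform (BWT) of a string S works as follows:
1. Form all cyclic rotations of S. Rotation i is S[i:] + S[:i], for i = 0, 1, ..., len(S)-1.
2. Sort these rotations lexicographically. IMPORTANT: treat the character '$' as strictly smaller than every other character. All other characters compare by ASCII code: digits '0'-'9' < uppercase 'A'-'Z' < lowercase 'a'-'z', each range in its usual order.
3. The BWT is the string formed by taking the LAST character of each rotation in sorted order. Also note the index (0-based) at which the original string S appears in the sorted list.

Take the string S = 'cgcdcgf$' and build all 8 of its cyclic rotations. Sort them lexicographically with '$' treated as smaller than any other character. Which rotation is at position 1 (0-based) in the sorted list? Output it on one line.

All 8 rotations (rotation i = S[i:]+S[:i]):
  rot[0] = cgcdcgf$
  rot[1] = gcdcgf$c
  rot[2] = cdcgf$cg
  rot[3] = dcgf$cgc
  rot[4] = cgf$cgcd
  rot[5] = gf$cgcdc
  rot[6] = f$cgcdcg
  rot[7] = $cgcdcgf
Sorted (with $ < everything):
  sorted[0] = $cgcdcgf
  sorted[1] = cdcgf$cg
  sorted[2] = cgcdcgf$
  sorted[3] = cgf$cgcd
  sorted[4] = dcgf$cgc
  sorted[5] = f$cgcdcg
  sorted[6] = gcdcgf$c
  sorted[7] = gf$cgcdc
sorted[1] = cdcgf$cg

Answer: cdcgf$cg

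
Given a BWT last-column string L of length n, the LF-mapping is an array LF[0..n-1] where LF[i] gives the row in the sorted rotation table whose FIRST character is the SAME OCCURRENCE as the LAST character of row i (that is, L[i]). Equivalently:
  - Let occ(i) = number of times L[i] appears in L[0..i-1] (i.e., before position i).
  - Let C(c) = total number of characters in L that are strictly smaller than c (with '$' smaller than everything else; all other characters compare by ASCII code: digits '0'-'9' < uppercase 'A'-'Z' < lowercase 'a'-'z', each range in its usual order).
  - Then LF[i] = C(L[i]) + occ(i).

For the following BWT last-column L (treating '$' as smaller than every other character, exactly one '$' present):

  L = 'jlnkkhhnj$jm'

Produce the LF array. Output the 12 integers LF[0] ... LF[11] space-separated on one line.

Answer: 3 8 10 6 7 1 2 11 4 0 5 9

Derivation:
Char counts: '$':1, 'h':2, 'j':3, 'k':2, 'l':1, 'm':1, 'n':2
C (first-col start): C('$')=0, C('h')=1, C('j')=3, C('k')=6, C('l')=8, C('m')=9, C('n')=10
L[0]='j': occ=0, LF[0]=C('j')+0=3+0=3
L[1]='l': occ=0, LF[1]=C('l')+0=8+0=8
L[2]='n': occ=0, LF[2]=C('n')+0=10+0=10
L[3]='k': occ=0, LF[3]=C('k')+0=6+0=6
L[4]='k': occ=1, LF[4]=C('k')+1=6+1=7
L[5]='h': occ=0, LF[5]=C('h')+0=1+0=1
L[6]='h': occ=1, LF[6]=C('h')+1=1+1=2
L[7]='n': occ=1, LF[7]=C('n')+1=10+1=11
L[8]='j': occ=1, LF[8]=C('j')+1=3+1=4
L[9]='$': occ=0, LF[9]=C('$')+0=0+0=0
L[10]='j': occ=2, LF[10]=C('j')+2=3+2=5
L[11]='m': occ=0, LF[11]=C('m')+0=9+0=9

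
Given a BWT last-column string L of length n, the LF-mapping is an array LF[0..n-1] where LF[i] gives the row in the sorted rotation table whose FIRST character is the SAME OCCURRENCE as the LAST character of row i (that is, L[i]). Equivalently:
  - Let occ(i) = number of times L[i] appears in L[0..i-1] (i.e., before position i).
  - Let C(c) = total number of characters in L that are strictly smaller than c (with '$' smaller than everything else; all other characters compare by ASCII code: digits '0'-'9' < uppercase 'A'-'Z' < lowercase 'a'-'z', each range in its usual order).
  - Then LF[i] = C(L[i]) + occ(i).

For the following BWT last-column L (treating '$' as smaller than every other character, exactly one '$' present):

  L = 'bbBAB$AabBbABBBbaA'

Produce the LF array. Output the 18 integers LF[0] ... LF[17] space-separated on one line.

Answer: 13 14 5 1 6 0 2 11 15 7 16 3 8 9 10 17 12 4

Derivation:
Char counts: '$':1, 'A':4, 'B':6, 'a':2, 'b':5
C (first-col start): C('$')=0, C('A')=1, C('B')=5, C('a')=11, C('b')=13
L[0]='b': occ=0, LF[0]=C('b')+0=13+0=13
L[1]='b': occ=1, LF[1]=C('b')+1=13+1=14
L[2]='B': occ=0, LF[2]=C('B')+0=5+0=5
L[3]='A': occ=0, LF[3]=C('A')+0=1+0=1
L[4]='B': occ=1, LF[4]=C('B')+1=5+1=6
L[5]='$': occ=0, LF[5]=C('$')+0=0+0=0
L[6]='A': occ=1, LF[6]=C('A')+1=1+1=2
L[7]='a': occ=0, LF[7]=C('a')+0=11+0=11
L[8]='b': occ=2, LF[8]=C('b')+2=13+2=15
L[9]='B': occ=2, LF[9]=C('B')+2=5+2=7
L[10]='b': occ=3, LF[10]=C('b')+3=13+3=16
L[11]='A': occ=2, LF[11]=C('A')+2=1+2=3
L[12]='B': occ=3, LF[12]=C('B')+3=5+3=8
L[13]='B': occ=4, LF[13]=C('B')+4=5+4=9
L[14]='B': occ=5, LF[14]=C('B')+5=5+5=10
L[15]='b': occ=4, LF[15]=C('b')+4=13+4=17
L[16]='a': occ=1, LF[16]=C('a')+1=11+1=12
L[17]='A': occ=3, LF[17]=C('A')+3=1+3=4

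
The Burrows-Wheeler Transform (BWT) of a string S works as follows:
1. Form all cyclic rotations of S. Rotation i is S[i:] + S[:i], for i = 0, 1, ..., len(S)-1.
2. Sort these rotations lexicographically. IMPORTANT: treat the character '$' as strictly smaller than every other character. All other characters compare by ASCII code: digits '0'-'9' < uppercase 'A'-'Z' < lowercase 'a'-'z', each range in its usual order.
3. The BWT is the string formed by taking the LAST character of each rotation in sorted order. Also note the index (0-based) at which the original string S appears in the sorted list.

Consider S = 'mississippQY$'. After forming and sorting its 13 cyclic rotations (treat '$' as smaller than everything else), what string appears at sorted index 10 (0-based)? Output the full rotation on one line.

All 13 rotations (rotation i = S[i:]+S[:i]):
  rot[0] = mississippQY$
  rot[1] = ississippQY$m
  rot[2] = ssissippQY$mi
  rot[3] = sissippQY$mis
  rot[4] = issippQY$miss
  rot[5] = ssippQY$missi
  rot[6] = sippQY$missis
  rot[7] = ippQY$mississ
  rot[8] = ppQY$mississi
  rot[9] = pQY$mississip
  rot[10] = QY$mississipp
  rot[11] = Y$mississippQ
  rot[12] = $mississippQY
Sorted (with $ < everything):
  sorted[0] = $mississippQY
  sorted[1] = QY$mississipp
  sorted[2] = Y$mississippQ
  sorted[3] = ippQY$mississ
  sorted[4] = issippQY$miss
  sorted[5] = ississippQY$m
  sorted[6] = mississippQY$
  sorted[7] = pQY$mississip
  sorted[8] = ppQY$mississi
  sorted[9] = sippQY$missis
  sorted[10] = sissippQY$mis
  sorted[11] = ssippQY$missi
  sorted[12] = ssissippQY$mi
sorted[10] = sissippQY$mis

Answer: sissippQY$mis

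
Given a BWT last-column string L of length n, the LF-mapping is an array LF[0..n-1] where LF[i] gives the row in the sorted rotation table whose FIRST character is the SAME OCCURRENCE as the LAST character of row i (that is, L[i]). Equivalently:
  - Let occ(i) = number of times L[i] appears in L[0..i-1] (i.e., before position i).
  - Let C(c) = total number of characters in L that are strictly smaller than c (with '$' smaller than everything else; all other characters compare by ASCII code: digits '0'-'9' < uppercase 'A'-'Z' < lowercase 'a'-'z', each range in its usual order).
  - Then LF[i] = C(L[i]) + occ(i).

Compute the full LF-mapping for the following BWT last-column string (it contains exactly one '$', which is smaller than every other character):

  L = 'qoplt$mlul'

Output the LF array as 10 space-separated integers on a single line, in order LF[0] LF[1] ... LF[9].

Answer: 7 5 6 1 8 0 4 2 9 3

Derivation:
Char counts: '$':1, 'l':3, 'm':1, 'o':1, 'p':1, 'q':1, 't':1, 'u':1
C (first-col start): C('$')=0, C('l')=1, C('m')=4, C('o')=5, C('p')=6, C('q')=7, C('t')=8, C('u')=9
L[0]='q': occ=0, LF[0]=C('q')+0=7+0=7
L[1]='o': occ=0, LF[1]=C('o')+0=5+0=5
L[2]='p': occ=0, LF[2]=C('p')+0=6+0=6
L[3]='l': occ=0, LF[3]=C('l')+0=1+0=1
L[4]='t': occ=0, LF[4]=C('t')+0=8+0=8
L[5]='$': occ=0, LF[5]=C('$')+0=0+0=0
L[6]='m': occ=0, LF[6]=C('m')+0=4+0=4
L[7]='l': occ=1, LF[7]=C('l')+1=1+1=2
L[8]='u': occ=0, LF[8]=C('u')+0=9+0=9
L[9]='l': occ=2, LF[9]=C('l')+2=1+2=3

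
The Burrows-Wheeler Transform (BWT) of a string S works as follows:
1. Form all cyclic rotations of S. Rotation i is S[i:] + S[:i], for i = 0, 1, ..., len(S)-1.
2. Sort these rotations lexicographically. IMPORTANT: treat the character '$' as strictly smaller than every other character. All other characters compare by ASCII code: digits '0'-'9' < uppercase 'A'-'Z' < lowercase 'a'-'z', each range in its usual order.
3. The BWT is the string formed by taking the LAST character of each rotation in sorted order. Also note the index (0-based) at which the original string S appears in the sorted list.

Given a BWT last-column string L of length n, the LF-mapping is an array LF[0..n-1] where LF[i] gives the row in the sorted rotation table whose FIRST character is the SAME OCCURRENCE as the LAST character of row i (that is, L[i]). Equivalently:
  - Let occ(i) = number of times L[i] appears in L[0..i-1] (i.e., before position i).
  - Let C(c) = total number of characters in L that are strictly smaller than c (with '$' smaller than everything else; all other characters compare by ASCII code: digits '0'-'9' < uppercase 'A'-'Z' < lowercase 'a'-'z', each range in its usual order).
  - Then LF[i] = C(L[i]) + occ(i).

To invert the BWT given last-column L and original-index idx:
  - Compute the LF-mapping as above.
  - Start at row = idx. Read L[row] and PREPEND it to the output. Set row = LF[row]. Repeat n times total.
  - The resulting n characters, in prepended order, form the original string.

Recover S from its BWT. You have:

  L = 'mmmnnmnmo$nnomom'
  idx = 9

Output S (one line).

Answer: nmmmoonnnmonmmm$

Derivation:
LF mapping: 1 2 3 8 9 4 10 5 13 0 11 12 14 6 15 7
Walk LF starting at row 9, prepending L[row]:
  step 1: row=9, L[9]='$', prepend. Next row=LF[9]=0
  step 2: row=0, L[0]='m', prepend. Next row=LF[0]=1
  step 3: row=1, L[1]='m', prepend. Next row=LF[1]=2
  step 4: row=2, L[2]='m', prepend. Next row=LF[2]=3
  step 5: row=3, L[3]='n', prepend. Next row=LF[3]=8
  step 6: row=8, L[8]='o', prepend. Next row=LF[8]=13
  step 7: row=13, L[13]='m', prepend. Next row=LF[13]=6
  step 8: row=6, L[6]='n', prepend. Next row=LF[6]=10
  step 9: row=10, L[10]='n', prepend. Next row=LF[10]=11
  step 10: row=11, L[11]='n', prepend. Next row=LF[11]=12
  step 11: row=12, L[12]='o', prepend. Next row=LF[12]=14
  step 12: row=14, L[14]='o', prepend. Next row=LF[14]=15
  step 13: row=15, L[15]='m', prepend. Next row=LF[15]=7
  step 14: row=7, L[7]='m', prepend. Next row=LF[7]=5
  step 15: row=5, L[5]='m', prepend. Next row=LF[5]=4
  step 16: row=4, L[4]='n', prepend. Next row=LF[4]=9
Reversed output: nmmmoonnnmonmmm$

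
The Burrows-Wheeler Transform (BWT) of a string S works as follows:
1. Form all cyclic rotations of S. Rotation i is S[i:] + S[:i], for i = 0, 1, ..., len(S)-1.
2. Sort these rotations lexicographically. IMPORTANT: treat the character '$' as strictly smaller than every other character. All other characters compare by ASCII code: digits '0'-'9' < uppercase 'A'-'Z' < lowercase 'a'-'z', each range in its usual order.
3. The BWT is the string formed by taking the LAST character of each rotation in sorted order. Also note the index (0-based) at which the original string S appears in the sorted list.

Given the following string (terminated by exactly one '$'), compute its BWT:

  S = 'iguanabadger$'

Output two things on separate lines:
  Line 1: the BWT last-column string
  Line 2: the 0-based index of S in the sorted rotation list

All 13 rotations (rotation i = S[i:]+S[:i]):
  rot[0] = iguanabadger$
  rot[1] = guanabadger$i
  rot[2] = uanabadger$ig
  rot[3] = anabadger$igu
  rot[4] = nabadger$igua
  rot[5] = abadger$iguan
  rot[6] = badger$iguana
  rot[7] = adger$iguanab
  rot[8] = dger$iguanaba
  rot[9] = ger$iguanabad
  rot[10] = er$iguanabadg
  rot[11] = r$iguanabadge
  rot[12] = $iguanabadger
Sorted (with $ < everything):
  sorted[0] = $iguanabadger  (last char: 'r')
  sorted[1] = abadger$iguan  (last char: 'n')
  sorted[2] = adger$iguanab  (last char: 'b')
  sorted[3] = anabadger$igu  (last char: 'u')
  sorted[4] = badger$iguana  (last char: 'a')
  sorted[5] = dger$iguanaba  (last char: 'a')
  sorted[6] = er$iguanabadg  (last char: 'g')
  sorted[7] = ger$iguanabad  (last char: 'd')
  sorted[8] = guanabadger$i  (last char: 'i')
  sorted[9] = iguanabadger$  (last char: '$')
  sorted[10] = nabadger$igua  (last char: 'a')
  sorted[11] = r$iguanabadge  (last char: 'e')
  sorted[12] = uanabadger$ig  (last char: 'g')
Last column: rnbuaagdi$aeg
Original string S is at sorted index 9

Answer: rnbuaagdi$aeg
9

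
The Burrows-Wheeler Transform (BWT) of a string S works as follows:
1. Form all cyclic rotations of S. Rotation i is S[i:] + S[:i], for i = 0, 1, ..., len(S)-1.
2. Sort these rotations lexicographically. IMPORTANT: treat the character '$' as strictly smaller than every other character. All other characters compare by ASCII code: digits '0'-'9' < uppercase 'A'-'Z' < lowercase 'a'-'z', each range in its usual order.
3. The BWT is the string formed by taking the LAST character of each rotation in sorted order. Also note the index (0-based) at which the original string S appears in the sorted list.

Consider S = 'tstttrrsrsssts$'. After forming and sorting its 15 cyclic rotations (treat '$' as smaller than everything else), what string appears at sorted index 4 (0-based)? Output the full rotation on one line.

Answer: s$tstttrrsrssst

Derivation:
All 15 rotations (rotation i = S[i:]+S[:i]):
  rot[0] = tstttrrsrsssts$
  rot[1] = stttrrsrsssts$t
  rot[2] = tttrrsrsssts$ts
  rot[3] = ttrrsrsssts$tst
  rot[4] = trrsrsssts$tstt
  rot[5] = rrsrsssts$tsttt
  rot[6] = rsrsssts$tstttr
  rot[7] = srsssts$tstttrr
  rot[8] = rsssts$tstttrrs
  rot[9] = sssts$tstttrrsr
  rot[10] = ssts$tstttrrsrs
  rot[11] = sts$tstttrrsrss
  rot[12] = ts$tstttrrsrsss
  rot[13] = s$tstttrrsrssst
  rot[14] = $tstttrrsrsssts
Sorted (with $ < everything):
  sorted[0] = $tstttrrsrsssts
  sorted[1] = rrsrsssts$tsttt
  sorted[2] = rsrsssts$tstttr
  sorted[3] = rsssts$tstttrrs
  sorted[4] = s$tstttrrsrssst
  sorted[5] = srsssts$tstttrr
  sorted[6] = sssts$tstttrrsr
  sorted[7] = ssts$tstttrrsrs
  sorted[8] = sts$tstttrrsrss
  sorted[9] = stttrrsrsssts$t
  sorted[10] = trrsrsssts$tstt
  sorted[11] = ts$tstttrrsrsss
  sorted[12] = tstttrrsrsssts$
  sorted[13] = ttrrsrsssts$tst
  sorted[14] = tttrrsrsssts$ts
sorted[4] = s$tstttrrsrssst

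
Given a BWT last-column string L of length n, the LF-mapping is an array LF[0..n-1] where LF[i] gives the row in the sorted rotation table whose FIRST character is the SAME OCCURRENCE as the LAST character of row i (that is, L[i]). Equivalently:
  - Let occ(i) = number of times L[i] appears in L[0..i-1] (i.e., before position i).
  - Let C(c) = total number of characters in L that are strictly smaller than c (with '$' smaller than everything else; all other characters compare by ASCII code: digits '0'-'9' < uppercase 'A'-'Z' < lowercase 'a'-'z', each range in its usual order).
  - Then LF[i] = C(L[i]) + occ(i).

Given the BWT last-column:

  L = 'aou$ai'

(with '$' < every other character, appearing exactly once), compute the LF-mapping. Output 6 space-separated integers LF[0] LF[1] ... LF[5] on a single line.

Answer: 1 4 5 0 2 3

Derivation:
Char counts: '$':1, 'a':2, 'i':1, 'o':1, 'u':1
C (first-col start): C('$')=0, C('a')=1, C('i')=3, C('o')=4, C('u')=5
L[0]='a': occ=0, LF[0]=C('a')+0=1+0=1
L[1]='o': occ=0, LF[1]=C('o')+0=4+0=4
L[2]='u': occ=0, LF[2]=C('u')+0=5+0=5
L[3]='$': occ=0, LF[3]=C('$')+0=0+0=0
L[4]='a': occ=1, LF[4]=C('a')+1=1+1=2
L[5]='i': occ=0, LF[5]=C('i')+0=3+0=3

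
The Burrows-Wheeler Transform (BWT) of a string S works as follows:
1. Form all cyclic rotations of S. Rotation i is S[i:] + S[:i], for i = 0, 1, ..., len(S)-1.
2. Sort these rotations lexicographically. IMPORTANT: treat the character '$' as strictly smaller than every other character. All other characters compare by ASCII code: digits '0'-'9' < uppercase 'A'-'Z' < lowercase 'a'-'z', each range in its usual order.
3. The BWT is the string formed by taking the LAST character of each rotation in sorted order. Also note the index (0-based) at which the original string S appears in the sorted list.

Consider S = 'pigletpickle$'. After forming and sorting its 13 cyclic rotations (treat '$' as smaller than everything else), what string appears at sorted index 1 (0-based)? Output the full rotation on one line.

All 13 rotations (rotation i = S[i:]+S[:i]):
  rot[0] = pigletpickle$
  rot[1] = igletpickle$p
  rot[2] = gletpickle$pi
  rot[3] = letpickle$pig
  rot[4] = etpickle$pigl
  rot[5] = tpickle$pigle
  rot[6] = pickle$piglet
  rot[7] = ickle$pigletp
  rot[8] = ckle$pigletpi
  rot[9] = kle$pigletpic
  rot[10] = le$pigletpick
  rot[11] = e$pigletpickl
  rot[12] = $pigletpickle
Sorted (with $ < everything):
  sorted[0] = $pigletpickle
  sorted[1] = ckle$pigletpi
  sorted[2] = e$pigletpickl
  sorted[3] = etpickle$pigl
  sorted[4] = gletpickle$pi
  sorted[5] = ickle$pigletp
  sorted[6] = igletpickle$p
  sorted[7] = kle$pigletpic
  sorted[8] = le$pigletpick
  sorted[9] = letpickle$pig
  sorted[10] = pickle$piglet
  sorted[11] = pigletpickle$
  sorted[12] = tpickle$pigle
sorted[1] = ckle$pigletpi

Answer: ckle$pigletpi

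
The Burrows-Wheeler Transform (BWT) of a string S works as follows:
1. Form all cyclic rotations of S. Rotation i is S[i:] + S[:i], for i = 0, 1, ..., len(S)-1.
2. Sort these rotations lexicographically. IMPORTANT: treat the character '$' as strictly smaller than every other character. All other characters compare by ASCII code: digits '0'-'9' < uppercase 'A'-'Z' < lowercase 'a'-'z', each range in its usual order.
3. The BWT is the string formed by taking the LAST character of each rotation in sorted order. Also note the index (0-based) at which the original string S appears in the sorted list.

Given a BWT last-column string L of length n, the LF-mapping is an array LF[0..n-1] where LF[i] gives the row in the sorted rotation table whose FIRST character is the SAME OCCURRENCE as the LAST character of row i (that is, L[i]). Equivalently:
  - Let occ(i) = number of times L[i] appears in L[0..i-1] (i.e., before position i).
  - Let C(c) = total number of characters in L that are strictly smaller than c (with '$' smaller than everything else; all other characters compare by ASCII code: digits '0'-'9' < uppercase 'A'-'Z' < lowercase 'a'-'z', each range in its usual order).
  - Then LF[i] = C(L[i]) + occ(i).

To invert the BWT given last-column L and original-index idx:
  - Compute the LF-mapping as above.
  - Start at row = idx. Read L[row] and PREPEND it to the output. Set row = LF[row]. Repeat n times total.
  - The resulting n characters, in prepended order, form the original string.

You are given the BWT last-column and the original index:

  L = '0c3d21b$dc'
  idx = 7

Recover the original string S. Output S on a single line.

Answer: cdd231bc0$

Derivation:
LF mapping: 1 6 4 8 3 2 5 0 9 7
Walk LF starting at row 7, prepending L[row]:
  step 1: row=7, L[7]='$', prepend. Next row=LF[7]=0
  step 2: row=0, L[0]='0', prepend. Next row=LF[0]=1
  step 3: row=1, L[1]='c', prepend. Next row=LF[1]=6
  step 4: row=6, L[6]='b', prepend. Next row=LF[6]=5
  step 5: row=5, L[5]='1', prepend. Next row=LF[5]=2
  step 6: row=2, L[2]='3', prepend. Next row=LF[2]=4
  step 7: row=4, L[4]='2', prepend. Next row=LF[4]=3
  step 8: row=3, L[3]='d', prepend. Next row=LF[3]=8
  step 9: row=8, L[8]='d', prepend. Next row=LF[8]=9
  step 10: row=9, L[9]='c', prepend. Next row=LF[9]=7
Reversed output: cdd231bc0$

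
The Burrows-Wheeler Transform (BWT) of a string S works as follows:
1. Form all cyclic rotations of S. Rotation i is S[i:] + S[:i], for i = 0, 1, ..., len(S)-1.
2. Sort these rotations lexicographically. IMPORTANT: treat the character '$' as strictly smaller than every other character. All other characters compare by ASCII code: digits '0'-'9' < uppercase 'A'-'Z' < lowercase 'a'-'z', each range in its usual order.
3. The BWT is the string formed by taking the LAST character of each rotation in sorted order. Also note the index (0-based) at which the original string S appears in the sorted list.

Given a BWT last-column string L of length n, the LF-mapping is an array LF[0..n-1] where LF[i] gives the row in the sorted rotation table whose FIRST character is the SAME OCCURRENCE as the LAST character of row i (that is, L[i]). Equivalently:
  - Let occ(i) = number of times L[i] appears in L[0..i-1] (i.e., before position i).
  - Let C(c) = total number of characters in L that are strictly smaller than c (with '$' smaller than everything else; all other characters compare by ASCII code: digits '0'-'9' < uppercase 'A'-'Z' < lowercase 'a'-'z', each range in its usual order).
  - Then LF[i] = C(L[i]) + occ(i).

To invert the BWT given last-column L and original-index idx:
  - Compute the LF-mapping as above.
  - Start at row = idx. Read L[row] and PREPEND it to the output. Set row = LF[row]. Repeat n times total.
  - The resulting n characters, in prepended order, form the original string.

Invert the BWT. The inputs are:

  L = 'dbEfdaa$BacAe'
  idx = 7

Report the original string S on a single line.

LF mapping: 9 7 3 12 10 4 5 0 2 6 8 1 11
Walk LF starting at row 7, prepending L[row]:
  step 1: row=7, L[7]='$', prepend. Next row=LF[7]=0
  step 2: row=0, L[0]='d', prepend. Next row=LF[0]=9
  step 3: row=9, L[9]='a', prepend. Next row=LF[9]=6
  step 4: row=6, L[6]='a', prepend. Next row=LF[6]=5
  step 5: row=5, L[5]='a', prepend. Next row=LF[5]=4
  step 6: row=4, L[4]='d', prepend. Next row=LF[4]=10
  step 7: row=10, L[10]='c', prepend. Next row=LF[10]=8
  step 8: row=8, L[8]='B', prepend. Next row=LF[8]=2
  step 9: row=2, L[2]='E', prepend. Next row=LF[2]=3
  step 10: row=3, L[3]='f', prepend. Next row=LF[3]=12
  step 11: row=12, L[12]='e', prepend. Next row=LF[12]=11
  step 12: row=11, L[11]='A', prepend. Next row=LF[11]=1
  step 13: row=1, L[1]='b', prepend. Next row=LF[1]=7
Reversed output: bAefEBcdaaad$

Answer: bAefEBcdaaad$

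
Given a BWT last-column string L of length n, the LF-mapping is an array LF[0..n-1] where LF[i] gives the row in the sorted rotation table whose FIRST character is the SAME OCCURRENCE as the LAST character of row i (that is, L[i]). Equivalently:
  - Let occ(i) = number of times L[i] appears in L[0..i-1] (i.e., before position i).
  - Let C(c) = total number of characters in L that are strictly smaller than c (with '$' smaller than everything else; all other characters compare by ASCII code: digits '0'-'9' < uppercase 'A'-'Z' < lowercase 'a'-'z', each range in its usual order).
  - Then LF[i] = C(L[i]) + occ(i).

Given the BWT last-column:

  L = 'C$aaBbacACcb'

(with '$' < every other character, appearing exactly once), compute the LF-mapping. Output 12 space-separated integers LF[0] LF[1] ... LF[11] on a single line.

Char counts: '$':1, 'A':1, 'B':1, 'C':2, 'a':3, 'b':2, 'c':2
C (first-col start): C('$')=0, C('A')=1, C('B')=2, C('C')=3, C('a')=5, C('b')=8, C('c')=10
L[0]='C': occ=0, LF[0]=C('C')+0=3+0=3
L[1]='$': occ=0, LF[1]=C('$')+0=0+0=0
L[2]='a': occ=0, LF[2]=C('a')+0=5+0=5
L[3]='a': occ=1, LF[3]=C('a')+1=5+1=6
L[4]='B': occ=0, LF[4]=C('B')+0=2+0=2
L[5]='b': occ=0, LF[5]=C('b')+0=8+0=8
L[6]='a': occ=2, LF[6]=C('a')+2=5+2=7
L[7]='c': occ=0, LF[7]=C('c')+0=10+0=10
L[8]='A': occ=0, LF[8]=C('A')+0=1+0=1
L[9]='C': occ=1, LF[9]=C('C')+1=3+1=4
L[10]='c': occ=1, LF[10]=C('c')+1=10+1=11
L[11]='b': occ=1, LF[11]=C('b')+1=8+1=9

Answer: 3 0 5 6 2 8 7 10 1 4 11 9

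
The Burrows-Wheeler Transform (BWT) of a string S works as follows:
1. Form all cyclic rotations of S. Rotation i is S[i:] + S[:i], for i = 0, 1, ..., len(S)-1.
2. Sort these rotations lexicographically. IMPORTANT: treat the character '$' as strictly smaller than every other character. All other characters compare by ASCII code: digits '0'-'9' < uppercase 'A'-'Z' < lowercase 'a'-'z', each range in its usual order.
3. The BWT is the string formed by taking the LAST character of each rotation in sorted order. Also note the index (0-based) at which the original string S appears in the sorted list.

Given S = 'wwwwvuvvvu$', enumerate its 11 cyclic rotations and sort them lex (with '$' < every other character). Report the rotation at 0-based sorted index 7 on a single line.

Answer: wvuvvvu$www

Derivation:
All 11 rotations (rotation i = S[i:]+S[:i]):
  rot[0] = wwwwvuvvvu$
  rot[1] = wwwvuvvvu$w
  rot[2] = wwvuvvvu$ww
  rot[3] = wvuvvvu$www
  rot[4] = vuvvvu$wwww
  rot[5] = uvvvu$wwwwv
  rot[6] = vvvu$wwwwvu
  rot[7] = vvu$wwwwvuv
  rot[8] = vu$wwwwvuvv
  rot[9] = u$wwwwvuvvv
  rot[10] = $wwwwvuvvvu
Sorted (with $ < everything):
  sorted[0] = $wwwwvuvvvu
  sorted[1] = u$wwwwvuvvv
  sorted[2] = uvvvu$wwwwv
  sorted[3] = vu$wwwwvuvv
  sorted[4] = vuvvvu$wwww
  sorted[5] = vvu$wwwwvuv
  sorted[6] = vvvu$wwwwvu
  sorted[7] = wvuvvvu$www
  sorted[8] = wwvuvvvu$ww
  sorted[9] = wwwvuvvvu$w
  sorted[10] = wwwwvuvvvu$
sorted[7] = wvuvvvu$www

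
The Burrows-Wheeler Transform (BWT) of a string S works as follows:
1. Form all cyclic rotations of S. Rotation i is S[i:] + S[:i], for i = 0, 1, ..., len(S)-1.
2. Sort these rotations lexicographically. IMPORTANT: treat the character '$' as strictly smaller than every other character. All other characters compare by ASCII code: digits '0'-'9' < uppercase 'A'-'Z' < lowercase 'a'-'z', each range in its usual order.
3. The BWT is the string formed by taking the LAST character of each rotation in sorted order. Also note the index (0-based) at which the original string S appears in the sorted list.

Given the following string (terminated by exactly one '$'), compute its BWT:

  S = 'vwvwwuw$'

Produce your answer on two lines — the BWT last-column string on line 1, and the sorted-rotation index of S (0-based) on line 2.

All 8 rotations (rotation i = S[i:]+S[:i]):
  rot[0] = vwvwwuw$
  rot[1] = wvwwuw$v
  rot[2] = vwwuw$vw
  rot[3] = wwuw$vwv
  rot[4] = wuw$vwvw
  rot[5] = uw$vwvww
  rot[6] = w$vwvwwu
  rot[7] = $vwvwwuw
Sorted (with $ < everything):
  sorted[0] = $vwvwwuw  (last char: 'w')
  sorted[1] = uw$vwvww  (last char: 'w')
  sorted[2] = vwvwwuw$  (last char: '$')
  sorted[3] = vwwuw$vw  (last char: 'w')
  sorted[4] = w$vwvwwu  (last char: 'u')
  sorted[5] = wuw$vwvw  (last char: 'w')
  sorted[6] = wvwwuw$v  (last char: 'v')
  sorted[7] = wwuw$vwv  (last char: 'v')
Last column: ww$wuwvv
Original string S is at sorted index 2

Answer: ww$wuwvv
2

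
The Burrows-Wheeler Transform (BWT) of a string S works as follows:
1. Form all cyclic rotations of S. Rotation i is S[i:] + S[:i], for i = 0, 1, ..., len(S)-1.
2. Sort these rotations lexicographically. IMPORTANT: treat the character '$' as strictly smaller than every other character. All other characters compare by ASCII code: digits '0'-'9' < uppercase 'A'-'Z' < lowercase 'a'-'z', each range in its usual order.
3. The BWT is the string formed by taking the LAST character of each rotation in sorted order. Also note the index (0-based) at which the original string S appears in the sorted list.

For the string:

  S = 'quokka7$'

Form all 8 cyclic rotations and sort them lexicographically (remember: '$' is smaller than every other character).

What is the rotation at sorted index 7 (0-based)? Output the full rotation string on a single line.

Answer: uokka7$q

Derivation:
All 8 rotations (rotation i = S[i:]+S[:i]):
  rot[0] = quokka7$
  rot[1] = uokka7$q
  rot[2] = okka7$qu
  rot[3] = kka7$quo
  rot[4] = ka7$quok
  rot[5] = a7$quokk
  rot[6] = 7$quokka
  rot[7] = $quokka7
Sorted (with $ < everything):
  sorted[0] = $quokka7
  sorted[1] = 7$quokka
  sorted[2] = a7$quokk
  sorted[3] = ka7$quok
  sorted[4] = kka7$quo
  sorted[5] = okka7$qu
  sorted[6] = quokka7$
  sorted[7] = uokka7$q
sorted[7] = uokka7$q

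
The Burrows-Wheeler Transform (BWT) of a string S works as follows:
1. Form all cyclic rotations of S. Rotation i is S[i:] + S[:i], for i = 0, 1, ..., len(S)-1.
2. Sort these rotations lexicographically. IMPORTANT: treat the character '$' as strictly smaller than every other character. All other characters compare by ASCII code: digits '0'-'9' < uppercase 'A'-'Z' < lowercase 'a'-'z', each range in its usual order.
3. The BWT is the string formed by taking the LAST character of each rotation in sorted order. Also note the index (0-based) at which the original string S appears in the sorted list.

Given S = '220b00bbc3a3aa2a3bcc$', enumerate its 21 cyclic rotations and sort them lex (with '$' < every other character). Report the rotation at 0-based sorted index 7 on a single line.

All 21 rotations (rotation i = S[i:]+S[:i]):
  rot[0] = 220b00bbc3a3aa2a3bcc$
  rot[1] = 20b00bbc3a3aa2a3bcc$2
  rot[2] = 0b00bbc3a3aa2a3bcc$22
  rot[3] = b00bbc3a3aa2a3bcc$220
  rot[4] = 00bbc3a3aa2a3bcc$220b
  rot[5] = 0bbc3a3aa2a3bcc$220b0
  rot[6] = bbc3a3aa2a3bcc$220b00
  rot[7] = bc3a3aa2a3bcc$220b00b
  rot[8] = c3a3aa2a3bcc$220b00bb
  rot[9] = 3a3aa2a3bcc$220b00bbc
  rot[10] = a3aa2a3bcc$220b00bbc3
  rot[11] = 3aa2a3bcc$220b00bbc3a
  rot[12] = aa2a3bcc$220b00bbc3a3
  rot[13] = a2a3bcc$220b00bbc3a3a
  rot[14] = 2a3bcc$220b00bbc3a3aa
  rot[15] = a3bcc$220b00bbc3a3aa2
  rot[16] = 3bcc$220b00bbc3a3aa2a
  rot[17] = bcc$220b00bbc3a3aa2a3
  rot[18] = cc$220b00bbc3a3aa2a3b
  rot[19] = c$220b00bbc3a3aa2a3bc
  rot[20] = $220b00bbc3a3aa2a3bcc
Sorted (with $ < everything):
  sorted[0] = $220b00bbc3a3aa2a3bcc
  sorted[1] = 00bbc3a3aa2a3bcc$220b
  sorted[2] = 0b00bbc3a3aa2a3bcc$22
  sorted[3] = 0bbc3a3aa2a3bcc$220b0
  sorted[4] = 20b00bbc3a3aa2a3bcc$2
  sorted[5] = 220b00bbc3a3aa2a3bcc$
  sorted[6] = 2a3bcc$220b00bbc3a3aa
  sorted[7] = 3a3aa2a3bcc$220b00bbc
  sorted[8] = 3aa2a3bcc$220b00bbc3a
  sorted[9] = 3bcc$220b00bbc3a3aa2a
  sorted[10] = a2a3bcc$220b00bbc3a3a
  sorted[11] = a3aa2a3bcc$220b00bbc3
  sorted[12] = a3bcc$220b00bbc3a3aa2
  sorted[13] = aa2a3bcc$220b00bbc3a3
  sorted[14] = b00bbc3a3aa2a3bcc$220
  sorted[15] = bbc3a3aa2a3bcc$220b00
  sorted[16] = bc3a3aa2a3bcc$220b00b
  sorted[17] = bcc$220b00bbc3a3aa2a3
  sorted[18] = c$220b00bbc3a3aa2a3bc
  sorted[19] = c3a3aa2a3bcc$220b00bb
  sorted[20] = cc$220b00bbc3a3aa2a3b
sorted[7] = 3a3aa2a3bcc$220b00bbc

Answer: 3a3aa2a3bcc$220b00bbc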